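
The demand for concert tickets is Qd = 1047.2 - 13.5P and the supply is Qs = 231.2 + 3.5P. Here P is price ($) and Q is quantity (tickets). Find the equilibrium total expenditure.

At equilibrium Qd = Qs, so 1047.2 - 13.5P = 231.2 + 3.5P; collecting terms, 816 = 17P and P* = 48.
From the demand curve, Q* = 1047.2 - 13.5(48) = 399.2.
Total expenditure = P* × Q* = 48 × 399.2 = 19161.6.

Total expenditure = 19161.6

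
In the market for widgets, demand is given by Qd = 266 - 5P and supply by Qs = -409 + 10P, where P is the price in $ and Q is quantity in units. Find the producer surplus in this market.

At equilibrium Qd = Qs, so 266 - 5P = -409 + 10P; collecting terms, 675 = 15P and P* = 45.
Substitute back: Q* = 266 - 5(45) = 41.
Supply choke price (Qs = 0): P = 40.9. Producer surplus = ½ × (45 - 40.9) × 41 = 84.05.

Producer surplus = 84.05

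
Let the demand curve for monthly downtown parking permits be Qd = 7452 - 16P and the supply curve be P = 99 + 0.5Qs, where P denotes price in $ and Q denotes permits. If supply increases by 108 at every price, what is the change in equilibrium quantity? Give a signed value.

ΔQ = 96

In direct form, Qs = -198 + 2P.
Equating demand and supply, 7452 - 16P = -198 + 2P gives 18P = 7650, so P* = 425.
Substitute back: Q* = 7452 - 16(425) = 652.
After the shift, supply is Qs = -90 + 2P.
Re-solving, 18P = 7542 gives P = 419 and Q = 748.
ΔQ = 748 - 652 = 96.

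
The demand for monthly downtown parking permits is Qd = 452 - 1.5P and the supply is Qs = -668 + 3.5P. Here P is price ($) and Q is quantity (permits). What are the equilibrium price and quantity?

P* = 224, Q* = 116

The market clears where 452 - 1.5P = -668 + 3.5P. Rearranging, 5P = 1120, hence P* = 224.
Then Q* = 452 - 1.5(224) = 116.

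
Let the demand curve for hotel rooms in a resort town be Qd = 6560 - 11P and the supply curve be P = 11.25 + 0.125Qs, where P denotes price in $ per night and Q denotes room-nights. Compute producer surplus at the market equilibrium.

Inverting to quantity form: Qs = -90 + 8P.
Set Qd = Qs: 6560 - 11P = -90 + 8P, so 6650 = 19P and P* = 350.
Plugging P* into demand: Q* = 6560 - 11(350) = 2710.
Supply choke price (Qs = 0): P = 11.25. Producer surplus = ½ × (350 - 11.25) × 2710 = 459006.25.

Producer surplus = 459006.25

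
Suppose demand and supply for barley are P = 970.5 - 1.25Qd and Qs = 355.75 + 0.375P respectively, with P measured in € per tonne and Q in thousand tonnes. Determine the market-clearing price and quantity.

P* = 358, Q* = 490

Rewriting in direct form: Qd = 776.4 - 0.8P.
Equating demand and supply, 776.4 - 0.8P = 355.75 + 0.375P gives 1.175P = 420.65, so P* = 358.
Substitute back: Q* = 776.4 - 0.8(358) = 490.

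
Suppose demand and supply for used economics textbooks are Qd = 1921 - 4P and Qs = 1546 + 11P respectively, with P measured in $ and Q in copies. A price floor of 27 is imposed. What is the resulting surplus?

Surplus = 30

With P fixed at 27, quantity demanded is 1813 and quantity supplied is 1843.
Surplus = Qs - Qd = 1843 - 1813 = 30.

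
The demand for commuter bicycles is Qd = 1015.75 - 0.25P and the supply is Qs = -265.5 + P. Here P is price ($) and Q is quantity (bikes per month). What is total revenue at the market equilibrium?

The market clears where 1015.75 - 0.25P = -265.5 + P. Rearranging, 1.25P = 1281.25, hence P* = 1025.
Then Q* = 1015.75 - 0.25(1025) = 759.5.
Total revenue = P* × Q* = 1025 × 759.5 = 778487.5.

Total revenue = 778487.5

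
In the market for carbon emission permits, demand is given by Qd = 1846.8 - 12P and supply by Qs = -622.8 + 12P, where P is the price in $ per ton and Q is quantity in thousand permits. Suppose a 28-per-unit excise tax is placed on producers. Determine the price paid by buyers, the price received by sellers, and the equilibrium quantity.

P_b = 116.9, P_s = 88.9, Q = 444

The tax drives a wedge P_b - P_s = 28. Substituting P_s = P_b - 28 into supply: Qs = -958.8 + 12P_b.
Set Qd = Qs: 1846.8 - 12P_b = -958.8 + 12P_b, so 2805.6 = 24P_b and P_b = 116.9.
Then P_s = 116.9 - 28 = 88.9 and Q = 1846.8 - 12(116.9) = 444.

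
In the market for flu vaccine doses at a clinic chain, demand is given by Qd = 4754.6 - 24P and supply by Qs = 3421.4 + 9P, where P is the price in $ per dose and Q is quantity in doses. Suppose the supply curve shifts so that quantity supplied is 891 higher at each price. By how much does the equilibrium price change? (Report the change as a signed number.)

At equilibrium Qd = Qs, so 4754.6 - 24P = 3421.4 + 9P; collecting terms, 1333.2 = 33P and P* = 40.4.
Substitute back: Q* = 4754.6 - 24(40.4) = 3785.
After the shift, supply is Qs = 4312.4 + 9P.
Re-solving, 33P = 442.2 gives P = 13.4 and Q = 4433.
ΔP = 13.4 - 40.4 = -27.

ΔP = -27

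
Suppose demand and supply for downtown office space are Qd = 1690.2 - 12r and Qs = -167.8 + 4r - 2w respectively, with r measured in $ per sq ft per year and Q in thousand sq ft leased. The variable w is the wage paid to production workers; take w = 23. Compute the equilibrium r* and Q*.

With w = 23, supply is Qs = -213.8 + 4r.
The market clears where 1690.2 - 12r = -213.8 + 4r. Rearranging, 16r = 1904, hence r* = 119.
Substitute back: Q* = 1690.2 - 12(119) = 262.2.

r* = 119, Q* = 262.2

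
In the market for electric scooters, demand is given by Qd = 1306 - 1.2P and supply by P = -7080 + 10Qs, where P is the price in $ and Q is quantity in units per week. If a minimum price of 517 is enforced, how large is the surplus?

Inverting to quantity form: Qs = 708 + 0.1P.
With P fixed at 517, quantity demanded is 685.6 and quantity supplied is 759.7.
Surplus = Qs - Qd = 759.7 - 685.6 = 74.1.

Surplus = 74.1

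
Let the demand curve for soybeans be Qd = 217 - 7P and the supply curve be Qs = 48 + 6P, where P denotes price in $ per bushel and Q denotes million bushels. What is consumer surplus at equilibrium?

Consumer surplus = 1134

At equilibrium Qd = Qs, so 217 - 7P = 48 + 6P; collecting terms, 169 = 13P and P* = 13.
Substitute back: Q* = 217 - 7(13) = 126.
Demand choke price (Qd = 0): P = 217/7 = 31. Consumer surplus = ½ × (31 - 13) × 126 = 1134.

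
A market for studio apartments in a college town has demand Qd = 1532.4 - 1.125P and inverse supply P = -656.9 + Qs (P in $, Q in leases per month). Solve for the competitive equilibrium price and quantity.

P* = 412, Q* = 1068.9

Inverting to quantity form: Qs = 656.9 + P.
At equilibrium Qd = Qs, so 1532.4 - 1.125P = 656.9 + P; collecting terms, 875.5 = 2.125P and P* = 412.
Plugging P* into demand: Q* = 1532.4 - 1.125(412) = 1068.9.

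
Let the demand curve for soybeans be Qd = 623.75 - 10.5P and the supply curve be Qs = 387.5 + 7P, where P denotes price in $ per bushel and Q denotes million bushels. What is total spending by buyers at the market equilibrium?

Total spending by buyers = 6507

Equating demand and supply, 623.75 - 10.5P = 387.5 + 7P gives 17.5P = 236.25, so P* = 13.5.
Then Q* = 623.75 - 10.5(13.5) = 482.
Total spending by buyers = P* × Q* = 13.5 × 482 = 6507.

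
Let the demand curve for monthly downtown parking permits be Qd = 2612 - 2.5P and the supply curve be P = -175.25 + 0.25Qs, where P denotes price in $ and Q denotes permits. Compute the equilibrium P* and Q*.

Rewriting in direct form: Qs = 701 + 4P.
The market clears where 2612 - 2.5P = 701 + 4P. Rearranging, 6.5P = 1911, hence P* = 294.
Then Q* = 2612 - 2.5(294) = 1877.

P* = 294, Q* = 1877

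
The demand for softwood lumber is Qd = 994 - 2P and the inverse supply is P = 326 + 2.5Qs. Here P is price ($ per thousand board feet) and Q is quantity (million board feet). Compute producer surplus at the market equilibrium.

Producer surplus = 4061.25

Solving each curve for Q: Qs = -130.4 + 0.4P.
Equating demand and supply, 994 - 2P = -130.4 + 0.4P gives 2.4P = 1124.4, so P* = 468.5.
Plugging P* into demand: Q* = 994 - 2(468.5) = 57.
Supply choke price (Qs = 0): P = 326. Producer surplus = ½ × (468.5 - 326) × 57 = 4061.25.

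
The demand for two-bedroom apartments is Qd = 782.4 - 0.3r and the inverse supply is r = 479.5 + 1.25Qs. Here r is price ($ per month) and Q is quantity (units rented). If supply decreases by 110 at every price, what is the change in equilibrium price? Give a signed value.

Rewriting in direct form: Qs = -383.6 + 0.8r.
Set Qd = Qs: 782.4 - 0.3r = -383.6 + 0.8r, so 1166 = 1.1r and r* = 1060.
From the demand curve, Q* = 782.4 - 0.3(1060) = 464.4.
After the shift, supply is Qs = -493.6 + 0.8r.
Re-solving, 1.1r = 1276 gives r = 1160 and Q = 434.4.
Δr = 1160 - 1060 = 100.

Δr = 100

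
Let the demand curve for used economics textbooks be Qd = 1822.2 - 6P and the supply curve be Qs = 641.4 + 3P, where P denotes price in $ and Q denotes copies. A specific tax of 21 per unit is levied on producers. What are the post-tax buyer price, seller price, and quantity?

With a tax of 21 on producers, they supply based on the net price P_s = P_b - 21, so Qs = 578.4 + 3P_b.
Equate demand and the shifted supply: 1822.2 - 6P_b = 578.4 + 3P_b, giving 9P_b = 1243.8, so P_b = 138.2.
So P_s = 117.2 and the quantity traded is Q = 1822.2 - 6(138.2) = 993.

P_b = 138.2, P_s = 117.2, Q = 993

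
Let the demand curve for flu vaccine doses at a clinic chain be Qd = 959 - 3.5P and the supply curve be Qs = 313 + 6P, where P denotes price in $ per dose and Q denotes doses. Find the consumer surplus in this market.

At equilibrium Qd = Qs, so 959 - 3.5P = 313 + 6P; collecting terms, 646 = 9.5P and P* = 68.
From the demand curve, Q* = 959 - 3.5(68) = 721.
Demand choke price (Qd = 0): P = 959/3.5 = 274. Consumer surplus = ½ × (274 - 68) × 721 = 74263.

Consumer surplus = 74263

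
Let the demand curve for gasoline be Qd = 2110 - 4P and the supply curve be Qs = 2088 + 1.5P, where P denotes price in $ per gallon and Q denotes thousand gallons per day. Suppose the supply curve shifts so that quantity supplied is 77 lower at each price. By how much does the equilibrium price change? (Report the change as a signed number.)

ΔP = 14

Equating demand and supply, 2110 - 4P = 2088 + 1.5P gives 5.5P = 22, so P* = 4.
Substitute back: Q* = 2110 - 4(4) = 2094.
After the shift, supply is Qs = 2011 + 1.5P.
Re-solving, 5.5P = 99 gives P = 18 and Q = 2038.
ΔP = 18 - 4 = 14.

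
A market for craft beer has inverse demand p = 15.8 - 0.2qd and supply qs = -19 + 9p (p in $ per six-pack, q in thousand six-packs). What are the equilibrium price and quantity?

Rewriting in direct form: qd = 79 - 5p.
The market clears where 79 - 5p = -19 + 9p. Rearranging, 14p = 98, hence p* = 7.
Substitute back: q* = 79 - 5(7) = 44.

p* = 7, q* = 44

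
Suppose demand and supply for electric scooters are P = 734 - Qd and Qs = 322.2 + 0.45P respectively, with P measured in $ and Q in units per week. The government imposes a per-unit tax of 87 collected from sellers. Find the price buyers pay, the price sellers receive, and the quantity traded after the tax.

P_b = 311, P_s = 224, Q = 423

In direct form, Qd = 734 - P.
With a tax of 87 on sellers, they supply based on the net price P_s = P_b - 87, so Qs = 283.05 + 0.45P_b.
Equate demand and the shifted supply: 734 - P_b = 283.05 + 0.45P_b, giving 1.45P_b = 450.95, so P_b = 311.
Then P_s = 311 - 87 = 224 and Q = 734 - 311 = 423.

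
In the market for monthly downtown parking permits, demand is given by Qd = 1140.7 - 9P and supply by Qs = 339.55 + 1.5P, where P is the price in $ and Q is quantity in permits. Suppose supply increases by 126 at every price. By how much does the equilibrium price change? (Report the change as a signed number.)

The market clears where 1140.7 - 9P = 339.55 + 1.5P. Rearranging, 10.5P = 801.15, hence P* = 76.3.
Then Q* = 1140.7 - 9(76.3) = 454.
After the shift, supply is Qs = 465.55 + 1.5P.
New equilibrium: 675.15 = 10.5P, so P = 64.3 and Q = 562.
ΔP = 64.3 - 76.3 = -12.

ΔP = -12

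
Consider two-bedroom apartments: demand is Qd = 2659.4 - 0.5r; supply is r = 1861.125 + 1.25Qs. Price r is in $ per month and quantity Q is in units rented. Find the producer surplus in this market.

Producer surplus = 707427.00625

Rewriting in direct form: Qs = -1488.9 + 0.8r.
At equilibrium Qd = Qs, so 2659.4 - 0.5r = -1488.9 + 0.8r; collecting terms, 4148.3 = 1.3r and r* = 3191.
Then Q* = 2659.4 - 0.5(3191) = 1063.9.
Supply choke price (Qs = 0): r = 1861.125. Producer surplus = ½ × (3191 - 1861.125) × 1063.9 = 707427.00625.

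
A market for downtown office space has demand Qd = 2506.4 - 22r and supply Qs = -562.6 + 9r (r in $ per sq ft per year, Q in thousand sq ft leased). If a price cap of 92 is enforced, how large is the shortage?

At r = 92: Qd = 482.4 and Qs = 265.4.
Shortage = Qd - Qs = 482.4 - 265.4 = 217.

Shortage = 217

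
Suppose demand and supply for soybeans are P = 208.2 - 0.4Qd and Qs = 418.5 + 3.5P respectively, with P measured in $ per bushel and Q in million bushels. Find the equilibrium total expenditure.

Inverting to quantity form: Qd = 520.5 - 2.5P.
Equating demand and supply, 520.5 - 2.5P = 418.5 + 3.5P gives 6P = 102, so P* = 17.
Then Q* = 520.5 - 2.5(17) = 478.
Total expenditure = P* × Q* = 17 × 478 = 8126.

Total expenditure = 8126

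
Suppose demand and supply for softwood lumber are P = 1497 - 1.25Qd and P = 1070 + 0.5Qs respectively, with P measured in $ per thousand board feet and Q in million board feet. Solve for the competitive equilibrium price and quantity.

P* = 1192, Q* = 244

Solving each curve for Q: Qd = 1197.6 - 0.8P and Qs = -2140 + 2P.
The market clears where 1197.6 - 0.8P = -2140 + 2P. Rearranging, 2.8P = 3337.6, hence P* = 1192.
Plugging P* into demand: Q* = 1197.6 - 0.8(1192) = 244.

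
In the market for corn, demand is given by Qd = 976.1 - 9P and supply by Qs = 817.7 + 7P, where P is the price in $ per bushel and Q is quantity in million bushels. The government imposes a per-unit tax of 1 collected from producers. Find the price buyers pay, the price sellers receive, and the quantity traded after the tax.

The tax drives a wedge P_b - P_s = 1. Substituting P_s = P_b - 1 into supply: Qs = 810.7 + 7P_b.
Set Qd = Qs: 976.1 - 9P_b = 810.7 + 7P_b, so 165.4 = 16P_b and P_b = 10.3375.
Then P_s = 10.3375 - 1 = 9.3375 and Q = 976.1 - 9(10.3375) = 883.0625.

P_b = 10.3375, P_s = 9.3375, Q = 883.0625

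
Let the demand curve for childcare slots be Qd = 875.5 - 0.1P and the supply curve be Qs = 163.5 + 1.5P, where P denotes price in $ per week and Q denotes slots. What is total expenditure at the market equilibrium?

Total expenditure = 369795

At equilibrium Qd = Qs, so 875.5 - 0.1P = 163.5 + 1.5P; collecting terms, 712 = 1.6P and P* = 445.
Plugging P* into demand: Q* = 875.5 - 0.1(445) = 831.
Total expenditure = P* × Q* = 445 × 831 = 369795.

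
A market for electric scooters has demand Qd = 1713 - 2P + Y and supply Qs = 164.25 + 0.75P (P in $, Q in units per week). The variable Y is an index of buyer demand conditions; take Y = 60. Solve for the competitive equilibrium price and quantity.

With Y = 60, demand is Qd = 1773 - 2P.
Set Qd = Qs: 1773 - 2P = 164.25 + 0.75P, so 1608.75 = 2.75P and P* = 585.
Substitute back: Q* = 1773 - 2(585) = 603.

P* = 585, Q* = 603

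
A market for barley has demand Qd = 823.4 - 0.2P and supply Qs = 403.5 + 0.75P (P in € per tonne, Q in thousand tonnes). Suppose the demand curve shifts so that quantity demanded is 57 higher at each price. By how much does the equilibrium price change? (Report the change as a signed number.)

ΔP = 60

The market clears where 823.4 - 0.2P = 403.5 + 0.75P. Rearranging, 0.95P = 419.9, hence P* = 442.
From the demand curve, Q* = 823.4 - 0.2(442) = 735.
After the shift, demand is Qd = 880.4 - 0.2P.
New equilibrium: 476.9 = 0.95P, so P = 502 and Q = 780.
ΔP = 502 - 442 = 60.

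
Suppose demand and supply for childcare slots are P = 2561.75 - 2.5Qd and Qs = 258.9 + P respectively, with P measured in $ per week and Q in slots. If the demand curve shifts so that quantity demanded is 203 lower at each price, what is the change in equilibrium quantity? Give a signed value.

Solving each curve for Q: Qd = 1024.7 - 0.4P.
The market clears where 1024.7 - 0.4P = 258.9 + P. Rearranging, 1.4P = 765.8, hence P* = 547.
From the demand curve, Q* = 1024.7 - 0.4(547) = 805.9.
After the shift, demand is Qd = 821.7 - 0.4P.
The new intersection has 562.8 = 1.4P, i.e. P = 402, Q = 660.9.
ΔQ = 660.9 - 805.9 = -145.

ΔQ = -145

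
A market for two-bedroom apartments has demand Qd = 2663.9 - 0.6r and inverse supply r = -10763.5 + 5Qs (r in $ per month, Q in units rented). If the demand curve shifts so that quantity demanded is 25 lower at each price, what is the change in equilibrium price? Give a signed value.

In direct form, Qs = 2152.7 + 0.2r.
At equilibrium Qd = Qs, so 2663.9 - 0.6r = 2152.7 + 0.2r; collecting terms, 511.2 = 0.8r and r* = 639.
Substitute back: Q* = 2663.9 - 0.6(639) = 2280.5.
After the shift, demand is Qd = 2638.9 - 0.6r.
New equilibrium: 486.2 = 0.8r, so r = 607.75 and Q = 2274.25.
Δr = 607.75 - 639 = -31.25.

Δr = -31.25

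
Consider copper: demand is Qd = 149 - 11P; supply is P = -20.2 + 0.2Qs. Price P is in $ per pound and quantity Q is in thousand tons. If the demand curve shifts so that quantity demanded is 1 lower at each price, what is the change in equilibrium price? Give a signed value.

ΔP = -0.0625

Rewriting in direct form: Qs = 101 + 5P.
The market clears where 149 - 11P = 101 + 5P. Rearranging, 16P = 48, hence P* = 3.
Then Q* = 149 - 11(3) = 116.
After the shift, demand is Qd = 148 - 11P.
Re-solving, 16P = 47 gives P = 2.9375 and Q = 115.6875.
ΔP = 2.9375 - 3 = -0.0625.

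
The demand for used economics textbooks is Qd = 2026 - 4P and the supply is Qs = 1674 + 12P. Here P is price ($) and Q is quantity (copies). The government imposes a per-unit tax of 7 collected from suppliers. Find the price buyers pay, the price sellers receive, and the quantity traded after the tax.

P_b = 27.25, P_s = 20.25, Q = 1917

The tax drives a wedge P_b - P_s = 7. Substituting P_s = P_b - 7 into supply: Qs = 1590 + 12P_b.
Set Qd = Qs: 2026 - 4P_b = 1590 + 12P_b, so 436 = 16P_b and P_b = 27.25.
So P_s = 20.25 and the quantity traded is Q = 2026 - 4(27.25) = 1917.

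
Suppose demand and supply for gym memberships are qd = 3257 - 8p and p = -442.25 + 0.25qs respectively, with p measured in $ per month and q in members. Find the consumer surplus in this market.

Consumer surplus = 320639.0625

Solving each curve for q: qs = 1769 + 4p.
Set qd = qs: 3257 - 8p = 1769 + 4p, so 1488 = 12p and p* = 124.
Substitute back: q* = 3257 - 8(124) = 2265.
Demand choke price (qd = 0): p = 3257/8 = 407.125. Consumer surplus = ½ × (407.125 - 124) × 2265 = 320639.0625.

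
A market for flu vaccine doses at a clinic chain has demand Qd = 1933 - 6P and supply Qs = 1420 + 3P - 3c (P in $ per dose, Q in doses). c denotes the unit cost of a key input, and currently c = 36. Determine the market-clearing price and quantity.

P* = 69, Q* = 1519

With c = 36, supply is Qs = 1312 + 3P.
At equilibrium Qd = Qs, so 1933 - 6P = 1312 + 3P; collecting terms, 621 = 9P and P* = 69.
Substitute back: Q* = 1933 - 6(69) = 1519.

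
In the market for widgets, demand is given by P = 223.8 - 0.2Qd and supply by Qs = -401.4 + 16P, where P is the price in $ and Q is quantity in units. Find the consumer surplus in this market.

Consumer surplus = 57304.9

Inverting to quantity form: Qd = 1119 - 5P.
The market clears where 1119 - 5P = -401.4 + 16P. Rearranging, 21P = 1520.4, hence P* = 72.4.
Plugging P* into demand: Q* = 1119 - 5(72.4) = 757.
Demand choke price (Qd = 0): P = 1119/5 = 223.8. Consumer surplus = ½ × (223.8 - 72.4) × 757 = 57304.9.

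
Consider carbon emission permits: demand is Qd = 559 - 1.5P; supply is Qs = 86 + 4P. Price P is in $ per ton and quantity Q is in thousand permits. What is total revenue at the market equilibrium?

Set Qd = Qs: 559 - 1.5P = 86 + 4P, so 473 = 5.5P and P* = 86.
Then Q* = 559 - 1.5(86) = 430.
Total revenue = P* × Q* = 86 × 430 = 36980.

Total revenue = 36980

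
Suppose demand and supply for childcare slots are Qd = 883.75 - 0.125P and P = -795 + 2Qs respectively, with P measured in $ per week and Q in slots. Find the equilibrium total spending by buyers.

Inverting to quantity form: Qs = 397.5 + 0.5P.
Equating demand and supply, 883.75 - 0.125P = 397.5 + 0.5P gives 0.625P = 486.25, so P* = 778.
Substitute back: Q* = 883.75 - 0.125(778) = 786.5.
Total spending by buyers = P* × Q* = 778 × 786.5 = 611897.

Total spending by buyers = 611897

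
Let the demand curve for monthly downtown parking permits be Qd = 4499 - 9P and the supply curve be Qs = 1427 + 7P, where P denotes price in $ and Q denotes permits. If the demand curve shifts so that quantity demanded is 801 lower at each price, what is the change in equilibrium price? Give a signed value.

Equating demand and supply, 4499 - 9P = 1427 + 7P gives 16P = 3072, so P* = 192.
Plugging P* into demand: Q* = 4499 - 9(192) = 2771.
After the shift, demand is Qd = 3698 - 9P.
The new intersection has 2271 = 16P, i.e. P = 141.9375, Q = 2420.5625.
ΔP = 141.9375 - 192 = -50.0625.

ΔP = -50.0625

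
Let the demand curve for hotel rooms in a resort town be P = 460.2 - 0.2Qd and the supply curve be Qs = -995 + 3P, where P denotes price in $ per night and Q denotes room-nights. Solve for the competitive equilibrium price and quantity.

P* = 412, Q* = 241

Rewriting in direct form: Qd = 2301 - 5P.
Equating demand and supply, 2301 - 5P = -995 + 3P gives 8P = 3296, so P* = 412.
Substitute back: Q* = 2301 - 5(412) = 241.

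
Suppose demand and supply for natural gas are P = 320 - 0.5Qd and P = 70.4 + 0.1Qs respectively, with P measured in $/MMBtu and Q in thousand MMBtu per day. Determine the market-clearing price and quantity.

P* = 112, Q* = 416

In direct form, Qd = 640 - 2P and Qs = -704 + 10P.
The market clears where 640 - 2P = -704 + 10P. Rearranging, 12P = 1344, hence P* = 112.
Plugging P* into demand: Q* = 640 - 2(112) = 416.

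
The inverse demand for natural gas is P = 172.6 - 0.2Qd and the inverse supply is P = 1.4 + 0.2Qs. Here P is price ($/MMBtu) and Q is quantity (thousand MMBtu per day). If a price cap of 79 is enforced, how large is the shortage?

Solving each curve for Q: Qd = 863 - 5P and Qs = -7 + 5P.
With P fixed at 79, quantity demanded is 468 and quantity supplied is 388.
Shortage = Qd - Qs = 468 - 388 = 80.

Shortage = 80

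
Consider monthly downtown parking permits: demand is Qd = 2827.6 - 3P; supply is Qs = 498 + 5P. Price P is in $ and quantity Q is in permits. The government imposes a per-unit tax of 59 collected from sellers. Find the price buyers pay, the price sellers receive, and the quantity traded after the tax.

Sellers keep P_s = P_b - 59 per unit, so supply in terms of the buyer price is Qs = 203 + 5P_b.
Set Qd = Qs: 2827.6 - 3P_b = 203 + 5P_b, so 2624.6 = 8P_b and P_b = 328.075.
Then P_s = 328.075 - 59 = 269.075 and Q = 2827.6 - 3(328.075) = 1843.375.

P_b = 328.075, P_s = 269.075, Q = 1843.375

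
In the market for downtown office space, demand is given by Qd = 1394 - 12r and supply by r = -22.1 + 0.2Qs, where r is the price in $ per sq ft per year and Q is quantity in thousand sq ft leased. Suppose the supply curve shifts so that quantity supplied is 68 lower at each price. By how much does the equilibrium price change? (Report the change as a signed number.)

Rewriting in direct form: Qs = 110.5 + 5r.
At equilibrium Qd = Qs, so 1394 - 12r = 110.5 + 5r; collecting terms, 1283.5 = 17r and r* = 75.5.
Plugging r* into demand: Q* = 1394 - 12(75.5) = 488.
After the shift, supply is Qs = 42.5 + 5r.
The new intersection has 1351.5 = 17r, i.e. r = 79.5, Q = 440.
Δr = 79.5 - 75.5 = 4.

Δr = 4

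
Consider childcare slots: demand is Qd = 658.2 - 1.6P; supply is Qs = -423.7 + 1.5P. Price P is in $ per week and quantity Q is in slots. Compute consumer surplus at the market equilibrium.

Set Qd = Qs: 658.2 - 1.6P = -423.7 + 1.5P, so 1081.9 = 3.1P and P* = 349.
Plugging P* into demand: Q* = 658.2 - 1.6(349) = 99.8.
Demand choke price (Qd = 0): P = 658.2/1.6 = 411.375. Consumer surplus = ½ × (411.375 - 349) × 99.8 = 3112.5125.

Consumer surplus = 3112.5125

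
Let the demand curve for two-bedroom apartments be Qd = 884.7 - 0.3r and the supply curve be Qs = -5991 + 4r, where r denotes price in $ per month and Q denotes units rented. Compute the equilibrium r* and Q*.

r* = 1599, Q* = 405

The market clears where 884.7 - 0.3r = -5991 + 4r. Rearranging, 4.3r = 6875.7, hence r* = 1599.
From the demand curve, Q* = 884.7 - 0.3(1599) = 405.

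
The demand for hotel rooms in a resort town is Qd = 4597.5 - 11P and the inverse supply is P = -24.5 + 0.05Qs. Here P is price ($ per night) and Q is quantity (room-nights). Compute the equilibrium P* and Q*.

Solving each curve for Q: Qs = 490 + 20P.
Set Qd = Qs: 4597.5 - 11P = 490 + 20P, so 4107.5 = 31P and P* = 132.5.
From the demand curve, Q* = 4597.5 - 11(132.5) = 3140.

P* = 132.5, Q* = 3140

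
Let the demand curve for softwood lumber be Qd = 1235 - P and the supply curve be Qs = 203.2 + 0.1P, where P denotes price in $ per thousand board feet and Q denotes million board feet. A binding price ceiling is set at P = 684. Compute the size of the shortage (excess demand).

Evaluating both curves at the ceiling price 684 gives Qd = 551, Qs = 271.6.
Shortage = Qd - Qs = 551 - 271.6 = 279.4.

Shortage = 279.4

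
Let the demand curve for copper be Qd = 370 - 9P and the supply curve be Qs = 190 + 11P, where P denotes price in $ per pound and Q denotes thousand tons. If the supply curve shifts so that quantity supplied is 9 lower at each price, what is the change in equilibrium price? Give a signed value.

The market clears where 370 - 9P = 190 + 11P. Rearranging, 20P = 180, hence P* = 9.
Then Q* = 370 - 9(9) = 289.
After the shift, supply is Qs = 181 + 11P.
The new intersection has 189 = 20P, i.e. P = 9.45, Q = 284.95.
ΔP = 9.45 - 9 = 0.45.

ΔP = 0.45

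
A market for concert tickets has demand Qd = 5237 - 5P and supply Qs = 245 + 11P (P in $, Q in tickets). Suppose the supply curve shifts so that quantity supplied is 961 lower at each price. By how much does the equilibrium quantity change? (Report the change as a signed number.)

At equilibrium Qd = Qs, so 5237 - 5P = 245 + 11P; collecting terms, 4992 = 16P and P* = 312.
From the demand curve, Q* = 5237 - 5(312) = 3677.
After the shift, supply is Qs = -716 + 11P.
Re-solving, 16P = 5953 gives P = 372.0625 and Q = 3376.6875.
ΔQ = 3376.6875 - 3677 = -300.3125.

ΔQ = -300.3125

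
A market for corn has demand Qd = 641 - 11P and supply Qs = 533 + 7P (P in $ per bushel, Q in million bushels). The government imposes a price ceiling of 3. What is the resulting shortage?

Evaluating both curves at the ceiling price 3 gives Qd = 608, Qs = 554.
Shortage = Qd - Qs = 608 - 554 = 54.

Shortage = 54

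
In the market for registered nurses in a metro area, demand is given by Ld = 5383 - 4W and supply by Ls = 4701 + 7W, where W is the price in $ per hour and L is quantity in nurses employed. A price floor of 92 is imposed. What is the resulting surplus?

Surplus = 330

At W = 92: Ld = 5015 and Ls = 5345.
Surplus = Ls - Ld = 5345 - 5015 = 330.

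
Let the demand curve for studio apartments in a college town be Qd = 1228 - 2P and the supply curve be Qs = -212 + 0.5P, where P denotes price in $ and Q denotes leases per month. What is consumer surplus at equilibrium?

Set Qd = Qs: 1228 - 2P = -212 + 0.5P, so 1440 = 2.5P and P* = 576.
Plugging P* into demand: Q* = 1228 - 2(576) = 76.
Demand choke price (Qd = 0): P = 1228/2 = 614. Consumer surplus = ½ × (614 - 576) × 76 = 1444.

Consumer surplus = 1444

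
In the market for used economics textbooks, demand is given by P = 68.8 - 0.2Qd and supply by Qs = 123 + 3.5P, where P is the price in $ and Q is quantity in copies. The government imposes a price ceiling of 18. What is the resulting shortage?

Inverting to quantity form: Qd = 344 - 5P.
With P fixed at 18, quantity demanded is 254 and quantity supplied is 186.
Shortage = Qd - Qs = 254 - 186 = 68.

Shortage = 68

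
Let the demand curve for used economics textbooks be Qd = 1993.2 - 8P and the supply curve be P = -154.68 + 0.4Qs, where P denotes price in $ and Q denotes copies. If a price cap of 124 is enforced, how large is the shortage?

In direct form, Qs = 386.7 + 2.5P.
Evaluating both curves at the ceiling price 124 gives Qd = 1001.2, Qs = 696.7.
Shortage = Qd - Qs = 1001.2 - 696.7 = 304.5.

Shortage = 304.5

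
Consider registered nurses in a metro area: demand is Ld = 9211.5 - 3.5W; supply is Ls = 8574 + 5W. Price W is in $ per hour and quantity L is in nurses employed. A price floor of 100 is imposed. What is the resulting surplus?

Surplus = 212.5

At W = 100: Ld = 8861.5 and Ls = 9074.
Surplus = Ls - Ld = 9074 - 8861.5 = 212.5.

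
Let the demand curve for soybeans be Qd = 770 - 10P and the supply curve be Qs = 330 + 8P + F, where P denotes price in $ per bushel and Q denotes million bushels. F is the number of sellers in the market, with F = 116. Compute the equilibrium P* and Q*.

With F = 116, supply is Qs = 446 + 8P.
At equilibrium Qd = Qs, so 770 - 10P = 446 + 8P; collecting terms, 324 = 18P and P* = 18.
Substitute back: Q* = 770 - 10(18) = 590.

P* = 18, Q* = 590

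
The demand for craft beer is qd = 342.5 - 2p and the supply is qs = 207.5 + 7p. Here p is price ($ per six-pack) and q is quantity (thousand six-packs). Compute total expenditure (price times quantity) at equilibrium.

Total expenditure = 4687.5

Set qd = qs: 342.5 - 2p = 207.5 + 7p, so 135 = 9p and p* = 15.
Then q* = 342.5 - 2(15) = 312.5.
Total expenditure = p* × q* = 15 × 312.5 = 4687.5.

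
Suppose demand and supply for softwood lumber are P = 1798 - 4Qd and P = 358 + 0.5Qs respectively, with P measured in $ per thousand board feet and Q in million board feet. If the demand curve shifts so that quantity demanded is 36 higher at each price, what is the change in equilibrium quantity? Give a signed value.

ΔQ = 32

Solving each curve for Q: Qd = 449.5 - 0.25P and Qs = -716 + 2P.
The market clears where 449.5 - 0.25P = -716 + 2P. Rearranging, 2.25P = 1165.5, hence P* = 518.
Plugging P* into demand: Q* = 449.5 - 0.25(518) = 320.
After the shift, demand is Qd = 485.5 - 0.25P.
The new intersection has 1201.5 = 2.25P, i.e. P = 534, Q = 352.
ΔQ = 352 - 320 = 32.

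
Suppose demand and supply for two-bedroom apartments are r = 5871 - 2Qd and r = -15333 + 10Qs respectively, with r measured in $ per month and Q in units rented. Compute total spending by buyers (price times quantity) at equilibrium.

Solving each curve for Q: Qd = 2935.5 - 0.5r and Qs = 1533.3 + 0.1r.
At equilibrium Qd = Qs, so 2935.5 - 0.5r = 1533.3 + 0.1r; collecting terms, 1402.2 = 0.6r and r* = 2337.
Then Q* = 2935.5 - 0.5(2337) = 1767.
Total spending by buyers = r* × Q* = 2337 × 1767 = 4129479.

Total spending by buyers = 4129479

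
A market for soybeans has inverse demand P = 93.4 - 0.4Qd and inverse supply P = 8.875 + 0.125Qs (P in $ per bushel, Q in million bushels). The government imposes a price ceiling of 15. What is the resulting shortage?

Shortage = 147

In direct form, Qd = 233.5 - 2.5P and Qs = -71 + 8P.
At P = 15: Qd = 196 and Qs = 49.
Shortage = Qd - Qs = 196 - 49 = 147.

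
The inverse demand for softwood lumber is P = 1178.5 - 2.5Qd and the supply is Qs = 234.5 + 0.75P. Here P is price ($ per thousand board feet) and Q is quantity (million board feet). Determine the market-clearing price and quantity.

Rewriting in direct form: Qd = 471.4 - 0.4P.
Equating demand and supply, 471.4 - 0.4P = 234.5 + 0.75P gives 1.15P = 236.9, so P* = 206.
Then Q* = 471.4 - 0.4(206) = 389.

P* = 206, Q* = 389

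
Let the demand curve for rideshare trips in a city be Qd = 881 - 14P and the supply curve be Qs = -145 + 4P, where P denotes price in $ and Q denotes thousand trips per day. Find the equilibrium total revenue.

Total revenue = 4731

Set Qd = Qs: 881 - 14P = -145 + 4P, so 1026 = 18P and P* = 57.
Then Q* = 881 - 14(57) = 83.
Total revenue = P* × Q* = 57 × 83 = 4731.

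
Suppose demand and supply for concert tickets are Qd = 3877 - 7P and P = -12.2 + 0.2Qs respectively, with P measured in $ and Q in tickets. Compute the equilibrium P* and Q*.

P* = 318, Q* = 1651

In direct form, Qs = 61 + 5P.
At equilibrium Qd = Qs, so 3877 - 7P = 61 + 5P; collecting terms, 3816 = 12P and P* = 318.
Substitute back: Q* = 3877 - 7(318) = 1651.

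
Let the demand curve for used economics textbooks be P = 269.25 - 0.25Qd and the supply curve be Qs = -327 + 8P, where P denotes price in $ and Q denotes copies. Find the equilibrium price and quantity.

P* = 117, Q* = 609

Rewriting in direct form: Qd = 1077 - 4P.
The market clears where 1077 - 4P = -327 + 8P. Rearranging, 12P = 1404, hence P* = 117.
Substitute back: Q* = 1077 - 4(117) = 609.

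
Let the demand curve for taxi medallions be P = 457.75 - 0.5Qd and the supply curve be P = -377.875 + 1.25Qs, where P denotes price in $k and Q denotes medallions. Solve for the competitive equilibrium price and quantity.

Rewriting in direct form: Qd = 915.5 - 2P and Qs = 302.3 + 0.8P.
At equilibrium Qd = Qs, so 915.5 - 2P = 302.3 + 0.8P; collecting terms, 613.2 = 2.8P and P* = 219.
Plugging P* into demand: Q* = 915.5 - 2(219) = 477.5.

P* = 219, Q* = 477.5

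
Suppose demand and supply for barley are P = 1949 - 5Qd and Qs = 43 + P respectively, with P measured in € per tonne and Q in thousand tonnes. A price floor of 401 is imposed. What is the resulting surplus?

Rewriting in direct form: Qd = 389.8 - 0.2P.
With P fixed at 401, quantity demanded is 309.6 and quantity supplied is 444.
Surplus = Qs - Qd = 444 - 309.6 = 134.4.

Surplus = 134.4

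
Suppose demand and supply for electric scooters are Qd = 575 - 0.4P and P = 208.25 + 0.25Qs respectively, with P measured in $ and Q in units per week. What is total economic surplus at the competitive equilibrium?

Solving each curve for Q: Qs = -833 + 4P.
The market clears where 575 - 0.4P = -833 + 4P. Rearranging, 4.4P = 1408, hence P* = 320.
From the demand curve, Q* = 575 - 0.4(320) = 447.
Demand choke price = 1437.5; supply choke price = 208.25. CS = ½(1437.5 - 320)(447) = 249761.25; PS = ½(320 - 208.25)(447) = 24976.125. Total surplus = 274737.375.

Total surplus = 274737.375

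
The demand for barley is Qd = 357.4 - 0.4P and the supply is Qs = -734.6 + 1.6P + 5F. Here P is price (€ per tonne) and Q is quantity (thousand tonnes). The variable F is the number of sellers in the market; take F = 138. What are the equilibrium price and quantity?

P* = 201, Q* = 277

With F = 138, supply is Qs = -44.6 + 1.6P.
Equating demand and supply, 357.4 - 0.4P = -44.6 + 1.6P gives 2P = 402, so P* = 201.
Then Q* = 357.4 - 0.4(201) = 277.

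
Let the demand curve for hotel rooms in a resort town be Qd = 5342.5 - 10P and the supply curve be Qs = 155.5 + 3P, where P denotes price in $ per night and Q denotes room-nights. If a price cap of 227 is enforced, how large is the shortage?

With P fixed at 227, quantity demanded is 3072.5 and quantity supplied is 836.5.
Shortage = Qd - Qs = 3072.5 - 836.5 = 2236.

Shortage = 2236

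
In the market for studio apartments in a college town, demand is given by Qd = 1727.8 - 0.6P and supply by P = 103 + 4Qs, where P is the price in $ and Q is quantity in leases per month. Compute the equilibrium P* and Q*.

P* = 2063, Q* = 490

Rewriting in direct form: Qs = -25.75 + 0.25P.
Set Qd = Qs: 1727.8 - 0.6P = -25.75 + 0.25P, so 1753.55 = 0.85P and P* = 2063.
Then Q* = 1727.8 - 0.6(2063) = 490.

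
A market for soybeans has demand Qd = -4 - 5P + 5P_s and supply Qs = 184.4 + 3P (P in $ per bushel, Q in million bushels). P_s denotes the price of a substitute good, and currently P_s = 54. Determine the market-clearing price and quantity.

With P_s = 54, demand is Qd = 266 - 5P.
At equilibrium Qd = Qs, so 266 - 5P = 184.4 + 3P; collecting terms, 81.6 = 8P and P* = 10.2.
Then Q* = 266 - 5(10.2) = 215.

P* = 10.2, Q* = 215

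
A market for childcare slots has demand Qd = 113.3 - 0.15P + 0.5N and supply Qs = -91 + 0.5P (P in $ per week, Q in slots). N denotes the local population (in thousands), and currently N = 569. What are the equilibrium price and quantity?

P* = 752, Q* = 285

With N = 569, demand is Qd = 397.8 - 0.15P.
At equilibrium Qd = Qs, so 397.8 - 0.15P = -91 + 0.5P; collecting terms, 488.8 = 0.65P and P* = 752.
Plugging P* into demand: Q* = 397.8 - 0.15(752) = 285.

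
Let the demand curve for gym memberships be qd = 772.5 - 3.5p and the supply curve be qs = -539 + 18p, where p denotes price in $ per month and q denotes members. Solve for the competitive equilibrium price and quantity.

p* = 61, q* = 559

Set qd = qs: 772.5 - 3.5p = -539 + 18p, so 1311.5 = 21.5p and p* = 61.
Plugging p* into demand: q* = 772.5 - 3.5(61) = 559.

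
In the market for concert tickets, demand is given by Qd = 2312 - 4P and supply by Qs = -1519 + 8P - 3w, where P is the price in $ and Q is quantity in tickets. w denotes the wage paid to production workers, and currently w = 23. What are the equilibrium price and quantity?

With w = 23, supply is Qs = -1588 + 8P.
At equilibrium Qd = Qs, so 2312 - 4P = -1588 + 8P; collecting terms, 3900 = 12P and P* = 325.
Then Q* = 2312 - 4(325) = 1012.

P* = 325, Q* = 1012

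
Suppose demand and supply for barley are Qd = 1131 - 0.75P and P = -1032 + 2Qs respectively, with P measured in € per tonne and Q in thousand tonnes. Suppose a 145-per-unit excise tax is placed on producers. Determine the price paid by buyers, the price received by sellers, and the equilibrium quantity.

P_b = 550, P_s = 405, Q = 718.5

In direct form, Qs = 516 + 0.5P.
Producers keep P_s = P_b - 145 per unit, so supply in terms of the buyer price is Qs = 443.5 + 0.5P_b.
Set Qd = Qs: 1131 - 0.75P_b = 443.5 + 0.5P_b, so 687.5 = 1.25P_b and P_b = 550.
Then P_s = 550 - 145 = 405 and Q = 1131 - 0.75(550) = 718.5.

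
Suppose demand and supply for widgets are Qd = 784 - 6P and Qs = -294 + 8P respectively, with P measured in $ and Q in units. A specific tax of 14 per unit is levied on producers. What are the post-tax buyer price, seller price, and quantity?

Producers keep P_s = P_b - 14 per unit, so supply in terms of the buyer price is Qs = -406 + 8P_b.
Market clearing requires 784 - 6P_b = -406 + 8P_b; hence 1190 = 14P_b and P_b = 85.
So P_s = 71 and the quantity traded is Q = 784 - 6(85) = 274.

P_b = 85, P_s = 71, Q = 274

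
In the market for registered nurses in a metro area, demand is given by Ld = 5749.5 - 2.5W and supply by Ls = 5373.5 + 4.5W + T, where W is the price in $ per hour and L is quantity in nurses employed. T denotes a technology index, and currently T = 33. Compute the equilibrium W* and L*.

With T = 33, supply is Ls = 5406.5 + 4.5W.
The market clears where 5749.5 - 2.5W = 5406.5 + 4.5W. Rearranging, 7W = 343, hence W* = 49.
From the demand curve, L* = 5749.5 - 2.5(49) = 5627.

W* = 49, L* = 5627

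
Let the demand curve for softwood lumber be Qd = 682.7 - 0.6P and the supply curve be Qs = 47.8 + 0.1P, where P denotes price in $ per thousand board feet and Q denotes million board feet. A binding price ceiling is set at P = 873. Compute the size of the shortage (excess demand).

At P = 873: Qd = 158.9 and Qs = 135.1.
Shortage = Qd - Qs = 158.9 - 135.1 = 23.8.

Shortage = 23.8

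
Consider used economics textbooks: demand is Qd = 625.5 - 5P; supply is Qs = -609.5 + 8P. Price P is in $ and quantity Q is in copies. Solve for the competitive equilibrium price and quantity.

At equilibrium Qd = Qs, so 625.5 - 5P = -609.5 + 8P; collecting terms, 1235 = 13P and P* = 95.
Plugging P* into demand: Q* = 625.5 - 5(95) = 150.5.

P* = 95, Q* = 150.5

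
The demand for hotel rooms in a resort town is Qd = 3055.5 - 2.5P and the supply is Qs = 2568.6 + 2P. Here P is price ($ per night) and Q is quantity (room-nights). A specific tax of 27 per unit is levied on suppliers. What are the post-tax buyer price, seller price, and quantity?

P_b = 120.2, P_s = 93.2, Q = 2755

The tax drives a wedge P_b - P_s = 27. Substituting P_s = P_b - 27 into supply: Qs = 2514.6 + 2P_b.
Set Qd = Qs: 3055.5 - 2.5P_b = 2514.6 + 2P_b, so 540.9 = 4.5P_b and P_b = 120.2.
So P_s = 93.2 and the quantity traded is Q = 3055.5 - 2.5(120.2) = 2755.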